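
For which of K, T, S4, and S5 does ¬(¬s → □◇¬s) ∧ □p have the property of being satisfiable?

K, T, S4

S4-tableau for the formula:
1. ¬(¬s → □◇¬s) ∧ □p, 0
2. ¬(¬s → □◇¬s), 0   [∧-rule on 1]
3. □p, 0   [∧-rule on 1]
4. ¬s, 0   [¬→-rule on 2]
5. ¬□◇¬s, 0   [¬→-rule on 2]
6. p, 0   [□-rule on 3 via 0R0]
7. ¬◇¬s, 1   [¬□-rule on 5: fresh world 1, 0R1]
8. p, 1   [□-rule on 3 via 0R1]
9. s, 1   [¬◇-rule on 7 via 1R1]
Accessibility: 0R0, 0R1, 1R1
Complete open branch: satisfiable in S4, hence also in K, T (this S4-model is also a K-model and a T-model).
S5-tableau for the formula:
1. ¬(¬s → □◇¬s) ∧ □p, 0
2. ¬(¬s → □◇¬s), 0   [∧-rule on 1]
3. □p, 0   [∧-rule on 1]
4. ¬s, 0   [¬→-rule on 2]
5. ¬□◇¬s, 0   [¬→-rule on 2]
6. p, 0   [□-rule on 3 via 0R0]
7. ¬◇¬s, 1   [¬□-rule on 5: fresh world 1, 0R1]
8. p, 1   [□-rule on 3 via 0R1]
9. s, 0   [¬◇-rule on 7 via 1R0]
Accessibility: 0R0, 0R1, 1R0, 1R1
Branch closes: s and ¬s both at 0.
Every branch closes (one shown): unsatisfiable in S5.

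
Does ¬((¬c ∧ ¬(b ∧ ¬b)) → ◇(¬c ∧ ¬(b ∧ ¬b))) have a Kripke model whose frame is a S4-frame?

Unsatisfiable

1. ¬((¬c ∧ ¬(b ∧ ¬b)) → ◇(¬c ∧ ¬(b ∧ ¬b))), 0
2. ¬c ∧ ¬(b ∧ ¬b), 0
3. ¬◇(¬c ∧ ¬(b ∧ ¬b)), 0
4. ¬c, 0
5. ¬(b ∧ ¬b), 0
6. ¬(¬c ∧ ¬(b ∧ ¬b)), 0
7. b, 0
8. b ∧ ¬b, 0
9. ¬b, 0
Accessibility: 0R0
Branch closes: b and ¬b both at 0.
(One branch shown.) All branches close.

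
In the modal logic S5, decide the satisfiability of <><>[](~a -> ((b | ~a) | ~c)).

1. <><>[](~a -> ((b | ~a) | ~c)), 0
2. <>[](~a -> ((b | ~a) | ~c)), 1   [<>-rule on 1: fresh world 1, 0R1]
3. [](~a -> ((b | ~a) | ~c)), 2   [<>-rule on 2: fresh world 2, 1R2]
4. ~a -> ((b | ~a) | ~c), 0   [[]-rule on 3 via 2R0]
5. ~a -> ((b | ~a) | ~c), 1   [[]-rule on 3 via 2R1]
6. ~a -> ((b | ~a) | ~c), 2   [[]-rule on 3 via 2R2]
7. (b | ~a) | ~c, 0   [->-rule on 4 (branches; this branch)]
8. (b | ~a) | ~c, 1   [->-rule on 5 (branches; this branch)]
9. (b | ~a) | ~c, 2   [->-rule on 6 (branches; this branch)]
10. ~c, 0   [|-rule on 7 (branches; this branch)]
11. ~c, 1   [|-rule on 8 (branches; this branch)]
12. ~c, 2   [|-rule on 9 (branches; this branch)]
Accessibility: 0R0, 0R1, 0R2, 1R0, 1R1, 1R2, 2R0, 2R1, 2R2

Satisfiable (open branch found)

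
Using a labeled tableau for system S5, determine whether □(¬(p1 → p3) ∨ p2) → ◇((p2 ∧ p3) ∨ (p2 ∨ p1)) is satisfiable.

1. □(¬(p1 → p3) ∨ p2) → ◇((p2 ∧ p3) ∨ (p2 ∨ p1)), u
2. ◇((p2 ∧ p3) ∨ (p2 ∨ p1)), u
3. (p2 ∧ p3) ∨ (p2 ∨ p1), v
4. p2 ∨ p1, v
5. p1, v
Accessibility: uRu, uRv, vRu, vRv

Yes, satisfiable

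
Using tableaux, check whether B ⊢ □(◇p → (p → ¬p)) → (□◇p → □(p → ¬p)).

Tableau for the negation ¬(□(◇p → (p → ¬p)) → (□◇p → □(p → ¬p))):
1. ¬(□(◇p → (p → ¬p)) → (□◇p → □(p → ¬p))), w0
2. □(◇p → (p → ¬p)), w0
3. ¬(□◇p → □(p → ¬p)), w0
4. □◇p, w0
5. ¬□(p → ¬p), w0
6. ◇p → (p → ¬p), w0
7. ◇p, w0
8. p → ¬p, w0
9. ¬p, w0
10. ¬(p → ¬p), w1
11. p, w1
12. ◇p → (p → ¬p), w1
13. ◇p, w1
14. p → ¬p, w1
15. ¬p, w1
Accessibility: w0Rw0, w0Rw1, w1Rw0, w1Rw1
Branch closes: p and ¬p both at w1.
Every branch of the negation's tableau closes; the branch above is one of them.

Valid in B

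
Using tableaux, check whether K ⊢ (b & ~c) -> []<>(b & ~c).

No, not valid

Tableau for the negation ~((b & ~c) -> []<>(b & ~c)):
1. ~((b & ~c) -> []<>(b & ~c)), w0
2. b & ~c, w0
3. ~[]<>(b & ~c), w0
4. b, w0
5. ~c, w0
6. ~<>(b & ~c), w1
Accessibility: w0Rw1
The negation has an open branch (countermodel exists).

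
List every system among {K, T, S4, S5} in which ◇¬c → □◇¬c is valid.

S4-tableau for the negation ¬(◇¬c → □◇¬c):
1. ¬(◇¬c → □◇¬c), w0
2. ◇¬c, w0
3. ¬□◇¬c, w0
4. ¬c, w1
5. ¬◇¬c, w2
6. c, w2
Accessibility: w0Rw0, w0Rw1, w0Rw2, w1Rw1, w2Rw2
Complete open branch: countermodel on an S4-frame, so not valid in S4, nor in K, T (the same frame is also a K-frame and a T-frame).
S5-tableau for the negation ¬(◇¬c → □◇¬c):
1. ¬(◇¬c → □◇¬c), w0
2. ◇¬c, w0
3. ¬□◇¬c, w0
4. ¬c, w1
5. ¬◇¬c, w2
6. c, w0
7. c, w1
Accessibility: w0Rw0, w0Rw1, w0Rw2, w1Rw0, w1Rw1, w1Rw2, w2Rw0, w2Rw1, w2Rw2
Branch closes: c and ¬c both at w1.
Every branch closes (one shown): valid in S5.

S5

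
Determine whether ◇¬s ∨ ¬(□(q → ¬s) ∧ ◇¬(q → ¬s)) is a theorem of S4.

Tableau for the negation ¬(◇¬s ∨ ¬(□(q → ¬s) ∧ ◇¬(q → ¬s))):
1. ¬(◇¬s ∨ ¬(□(q → ¬s) ∧ ◇¬(q → ¬s))), w0
2. ¬◇¬s, w0
3. □(q → ¬s) ∧ ◇¬(q → ¬s), w0
4. □(q → ¬s), w0
5. ◇¬(q → ¬s), w0
6. s, w0
7. q → ¬s, w0
8. ¬q, w0
9. ¬(q → ¬s), w1
10. q, w1
11. s, w1
12. q → ¬s, w1
13. ¬s, w1
Accessibility: w0Rw0, w0Rw1, w1Rw1
Branch closes: s and ¬s both at w1.
Every branch of the negation's tableau closes; the branch above is one of them.

Valid in S4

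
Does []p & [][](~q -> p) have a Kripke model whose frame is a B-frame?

1. []p & [][](~q -> p), u
2. []p, u
3. [][](~q -> p), u
4. p, u
5. [](~q -> p), u
6. ~q -> p, u
Accessibility: uRu

Satisfiable (open branch found)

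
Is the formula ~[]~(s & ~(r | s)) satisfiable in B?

1. ~[]~(s & ~(r | s)), u
2. s & ~(r | s), v
3. s, v
4. ~(r | s), v
5. ~r, v
6. ~s, v
Accessibility: uRu, uRv, vRu, vRv
Branch closes: s and ~s both at v.
(One branch shown.) All branches close.

No, unsatisfiable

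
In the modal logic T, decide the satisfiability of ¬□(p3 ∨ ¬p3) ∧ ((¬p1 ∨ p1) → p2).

1. ¬□(p3 ∨ ¬p3) ∧ ((¬p1 ∨ p1) → p2), w0
2. ¬□(p3 ∨ ¬p3), w0
3. (¬p1 ∨ p1) → p2, w0
4. p2, w0
5. ¬(p3 ∨ ¬p3), w1
6. ¬p3, w1
7. p3, w1
Accessibility: w0Rw0, w0Rw1, w1Rw1
Branch closes: p3 and ¬p3 both at w1.
(One branch shown.) All branches close.

Unsatisfiable (every branch closes)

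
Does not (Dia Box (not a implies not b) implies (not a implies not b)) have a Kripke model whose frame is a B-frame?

1. not (Dia Box (not a implies not b) implies (not a implies not b)), w0
2. Dia Box (not a implies not b), w0
3. not (not a implies not b), w0
4. not a, w0
5. b, w0
6. Box (not a implies not b), w1
7. not a implies not b, w0
8. not a implies not b, w1
9. not b, w0
Accessibility: w0Rw0, w0Rw1, w1Rw0, w1Rw1
Branch closes: b and not b both at w0.
Every branch closes; the branch above is one of them.

Unsatisfiable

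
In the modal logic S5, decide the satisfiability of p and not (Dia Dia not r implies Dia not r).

1. p and not (Dia Dia not r implies Dia not r), u
2. p, u
3. not (Dia Dia not r implies Dia not r), u
4. Dia Dia not r, u
5. not Dia not r, u
6. r, u
7. Dia not r, v
8. r, v
9. not r, w
10. r, w
Accessibility: uRu, uRv, uRw, vRu, vRv, vRw, wRu, wRv, wRw
Branch closes: r and not r both at w.
All branches of the tableau close; one closing branch shown above.

Unsatisfiable (every branch closes)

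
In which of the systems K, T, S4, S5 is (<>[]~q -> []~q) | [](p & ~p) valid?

S5-tableau for the negation ~((<>[]~q -> []~q) | [](p & ~p)):
1. ~((<>[]~q -> []~q) | [](p & ~p)), 0
2. ~(<>[]~q -> []~q), 0
3. ~[](p & ~p), 0
4. <>[]~q, 0
5. ~[]~q, 0
6. ~(p & ~p), 1
7. p, 1
8. []~q, 2
9. ~q, 0
10. ~q, 1
11. ~q, 2
12. q, 3
13. ~q, 3
Accessibility: 0R0, 0R1, 0R2, 0R3, 1R0, 1R1, 1R2, 1R3, 2R0, 2R1, 2R2, 2R3, 3R0, 3R1, 3R2, 3R3
Branch closes: q and ~q both at 3.
Every branch closes (one shown): valid in S5.
S4-tableau for the negation ~((<>[]~q -> []~q) | [](p & ~p)):
1. ~((<>[]~q -> []~q) | [](p & ~p)), 0
2. ~(<>[]~q -> []~q), 0
3. ~[](p & ~p), 0
4. <>[]~q, 0
5. ~[]~q, 0
6. ~(p & ~p), 1
7. p, 1
8. []~q, 2
9. ~q, 2
10. q, 3
Accessibility: 0R0, 0R1, 0R2, 0R3, 1R1, 2R2, 3R3
Complete open branch: countermodel on an S4-frame, so not valid in S4, nor in K, T (the same frame is also a K-frame and a T-frame).

S5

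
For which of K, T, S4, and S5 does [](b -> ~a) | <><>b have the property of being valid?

T, S4, S5

T-tableau for the negation ~([](b -> ~a) | <><>b):
1. ~([](b -> ~a) | <><>b), w0
2. ~[](b -> ~a), w0
3. ~<><>b, w0
4. ~<>b, w0
5. ~b, w0
6. ~(b -> ~a), w1
7. b, w1
8. a, w1
9. ~<>b, w1
10. ~b, w1
Accessibility: w0Rw0, w0Rw1, w1Rw1
Branch closes: b and ~b both at w1.
Every branch closes (one shown): valid in T, hence also in S4, S5 (every theorem of T is a theorem of S4 and S5).
K-tableau for the negation ~([](b -> ~a) | <><>b):
1. ~([](b -> ~a) | <><>b), w0
2. ~[](b -> ~a), w0
3. ~<><>b, w0
4. ~(b -> ~a), w1
5. b, w1
6. a, w1
7. ~<>b, w1
Accessibility: w0Rw1
Complete open branch: countermodel on a K-frame, so not valid in K.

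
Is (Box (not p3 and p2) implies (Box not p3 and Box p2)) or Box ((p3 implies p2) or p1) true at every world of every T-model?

Valid

Tableau for the negation not ((Box (not p3 and p2) implies (Box not p3 and Box p2)) or Box ((p3 implies p2) or p1)):
1. not ((Box (not p3 and p2) implies (Box not p3 and Box p2)) or Box ((p3 implies p2) or p1)), u
2. not (Box (not p3 and p2) implies (Box not p3 and Box p2)), u
3. not Box ((p3 implies p2) or p1), u
4. Box (not p3 and p2), u
5. not (Box not p3 and Box p2), u
6. not p3 and p2, u
7. not p3, u
8. p2, u
9. not Box p2, u
10. not ((p3 implies p2) or p1), v
11. not (p3 implies p2), v
12. not p1, v
13. p3, v
14. not p2, v
15. not p3 and p2, v
16. not p3, v
17. p2, v
Accessibility: uRu, uRv, vRv
Branch closes: p3 and not p3 both at v.
Every branch of the negation's tableau closes; the branch above is one of them.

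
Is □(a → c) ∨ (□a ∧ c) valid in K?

No, not valid

Tableau for the negation ¬(□(a → c) ∨ (□a ∧ c)):
1. ¬(□(a → c) ∨ (□a ∧ c)), u
2. ¬□(a → c), u
3. ¬(□a ∧ c), u
4. ¬c, u
5. ¬(a → c), v
6. a, v
7. ¬c, v
Accessibility: uRv
The negation has an open branch (countermodel exists).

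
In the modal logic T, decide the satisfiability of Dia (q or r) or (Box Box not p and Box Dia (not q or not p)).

1. Dia (q or r) or (Box Box not p and Box Dia (not q or not p)), 0
2. Box Box not p and Box Dia (not q or not p), 0
3. Box Box not p, 0
4. Box Dia (not q or not p), 0
5. Box not p, 0
6. Dia (not q or not p), 0
7. not p, 0
8. not q or not p, 1
9. Box not p, 1
10. Dia (not q or not p), 1
11. not p, 1
12. not q or not p, 2
13. not p, 2
Accessibility: 0R0, 0R1, 1R1, 1R2, 2R2

Satisfiable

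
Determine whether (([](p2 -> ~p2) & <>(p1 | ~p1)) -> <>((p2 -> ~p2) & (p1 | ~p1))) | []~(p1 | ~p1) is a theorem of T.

Valid

Tableau for the negation ~((([](p2 -> ~p2) & <>(p1 | ~p1)) -> <>((p2 -> ~p2) & (p1 | ~p1))) | []~(p1 | ~p1)):
1. ~((([](p2 -> ~p2) & <>(p1 | ~p1)) -> <>((p2 -> ~p2) & (p1 | ~p1))) | []~(p1 | ~p1)), u
2. ~(([](p2 -> ~p2) & <>(p1 | ~p1)) -> <>((p2 -> ~p2) & (p1 | ~p1))), u
3. ~[]~(p1 | ~p1), u
4. [](p2 -> ~p2) & <>(p1 | ~p1), u
5. ~<>((p2 -> ~p2) & (p1 | ~p1)), u
6. [](p2 -> ~p2), u
7. <>(p1 | ~p1), u
8. ~((p2 -> ~p2) & (p1 | ~p1)), u
9. p2 -> ~p2, u
10. ~(p2 -> ~p2), u
11. p2, u
12. ~p2, u
Accessibility: uRu
Branch closes: p2 and ~p2 both at u.
All branches of the negation close; one closing branch shown above.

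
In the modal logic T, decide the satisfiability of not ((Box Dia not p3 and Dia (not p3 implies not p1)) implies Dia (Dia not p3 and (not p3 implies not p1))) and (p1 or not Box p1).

Unsatisfiable (every branch closes)

1. not ((Box Dia not p3 and Dia (not p3 implies not p1)) implies Dia (Dia not p3 and (not p3 implies not p1))) and (p1 or not Box p1), w0
2. not ((Box Dia not p3 and Dia (not p3 implies not p1)) implies Dia (Dia not p3 and (not p3 implies not p1))), w0
3. p1 or not Box p1, w0
4. Box Dia not p3 and Dia (not p3 implies not p1), w0
5. not Dia (Dia not p3 and (not p3 implies not p1)), w0
6. Box Dia not p3, w0
7. Dia (not p3 implies not p1), w0
8. not (Dia not p3 and (not p3 implies not p1)), w0
9. Dia not p3, w0
10. not Box p1, w0
11. not (not p3 implies not p1), w0
12. not p3, w0
13. p1, w0
14. not p3 implies not p1, w1
15. not (Dia not p3 and (not p3 implies not p1)), w1
16. Dia not p3, w1
17. not p1, w1
18. not Dia not p3, w1
19. p3, w1
20. not p3, w2
21. not (Dia not p3 and (not p3 implies not p1)), w2
22. Dia not p3, w2
23. not (not p3 implies not p1), w2
24. p1, w2
25. not p1, w3
26. not (Dia not p3 and (not p3 implies not p1)), w3
27. Dia not p3, w3
28. not Dia not p3, w3
29. p3, w3
30. not p3, w4
31. p3, w4
Accessibility: w0Rw0, w0Rw1, w0Rw2, w0Rw3, w1Rw1, w1Rw4, w2Rw2, w3Rw3, w4Rw4
Branch closes: p3 and not p3 both at w4.
All branches of the tableau close; one closing branch shown above.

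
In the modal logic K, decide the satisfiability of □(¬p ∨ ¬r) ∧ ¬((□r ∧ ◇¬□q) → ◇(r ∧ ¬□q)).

1. □(¬p ∨ ¬r) ∧ ¬((□r ∧ ◇¬□q) → ◇(r ∧ ¬□q)), u
2. □(¬p ∨ ¬r), u
3. ¬((□r ∧ ◇¬□q) → ◇(r ∧ ¬□q)), u
4. □r ∧ ◇¬□q, u
5. ¬◇(r ∧ ¬□q), u
6. □r, u
7. ◇¬□q, u
8. ¬□q, v
9. ¬p ∨ ¬r, v
10. ¬(r ∧ ¬□q), v
11. r, v
12. ¬p, v
13. □q, v
14. ¬q, w
15. q, w
Accessibility: uRv, vRw
Branch closes: q and ¬q both at w.
All branches of the tableau close; one closing branch shown above.

Unsatisfiable (every branch closes)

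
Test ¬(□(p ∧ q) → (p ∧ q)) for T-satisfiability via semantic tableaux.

1. ¬(□(p ∧ q) → (p ∧ q)), w0
2. □(p ∧ q), w0   [¬→-rule on 1]
3. ¬(p ∧ q), w0   [¬→-rule on 1]
4. p ∧ q, w0   [□-rule on 2 via w0Rw0]
5. p, w0   [∧-rule on 4]
6. q, w0   [∧-rule on 4]
7. ¬q, w0   [¬∧-rule on 3 (branches; this branch)]
Accessibility: w0Rw0
Branch closes: q and ¬q both at w0.
(One branch shown.) All branches close.

Unsatisfiable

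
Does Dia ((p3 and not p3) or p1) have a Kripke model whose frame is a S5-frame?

Yes, satisfiable

1. Dia ((p3 and not p3) or p1), u
2. (p3 and not p3) or p1, v
3. p1, v
Accessibility: uRu, uRv, vRu, vRv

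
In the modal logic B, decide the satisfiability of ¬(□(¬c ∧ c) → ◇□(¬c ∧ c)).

No, unsatisfiable

1. ¬(□(¬c ∧ c) → ◇□(¬c ∧ c)), 0
2. □(¬c ∧ c), 0
3. ¬◇□(¬c ∧ c), 0
4. ¬c ∧ c, 0
5. ¬c, 0
6. c, 0
Accessibility: 0R0
Branch closes: c and ¬c both at 0.
(One branch shown.) All branches close.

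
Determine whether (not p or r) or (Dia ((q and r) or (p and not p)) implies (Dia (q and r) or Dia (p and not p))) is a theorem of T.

Yes, valid

Tableau for the negation not ((not p or r) or (Dia ((q and r) or (p and not p)) implies (Dia (q and r) or Dia (p and not p)))):
1. not ((not p or r) or (Dia ((q and r) or (p and not p)) implies (Dia (q and r) or Dia (p and not p)))), 0
2. not (not p or r), 0
3. not (Dia ((q and r) or (p and not p)) implies (Dia (q and r) or Dia (p and not p))), 0
4. p, 0
5. not r, 0
6. Dia ((q and r) or (p and not p)), 0
7. not (Dia (q and r) or Dia (p and not p)), 0
8. not Dia (q and r), 0
9. not Dia (p and not p), 0
10. not (q and r), 0
11. not (p and not p), 0
12. (q and r) or (p and not p), 1
13. not (q and r), 1
14. not (p and not p), 1
15. q and r, 1
16. q, 1
17. r, 1
18. not r, 1
Accessibility: 0R0, 0R1, 1R1
Branch closes: r and not r both at 1.
All branches of the negation close; one closing branch shown above.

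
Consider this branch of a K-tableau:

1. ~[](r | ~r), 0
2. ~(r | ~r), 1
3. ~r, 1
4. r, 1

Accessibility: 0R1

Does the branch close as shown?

Both r and ~r appear at 1.

Yes, closed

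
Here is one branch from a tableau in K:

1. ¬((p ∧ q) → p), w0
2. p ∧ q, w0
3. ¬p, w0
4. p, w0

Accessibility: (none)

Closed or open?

Closed

Both p and ¬p appear at w0.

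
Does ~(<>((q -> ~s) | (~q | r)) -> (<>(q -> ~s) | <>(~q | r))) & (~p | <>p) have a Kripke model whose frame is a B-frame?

1. ~(<>((q -> ~s) | (~q | r)) -> (<>(q -> ~s) | <>(~q | r))) & (~p | <>p), u
2. ~(<>((q -> ~s) | (~q | r)) -> (<>(q -> ~s) | <>(~q | r))), u   [&-rule on 1]
3. ~p | <>p, u   [&-rule on 1]
4. <>((q -> ~s) | (~q | r)), u   [~->-rule on 2]
5. ~(<>(q -> ~s) | <>(~q | r)), u   [~->-rule on 2]
6. ~<>(q -> ~s), u   [~|-rule on 5]
7. ~<>(~q | r), u   [~|-rule on 5]
8. ~(q -> ~s), u   [~<>-rule on 6 via uRu]
9. q, u   [~->-rule on 8]
10. s, u   [~->-rule on 8]
11. ~(~q | r), u   [~<>-rule on 7 via uRu]
12. ~r, u   [~|-rule on 11]
13. <>p, u   [|-rule on 3 (branches; this branch)]
14. (q -> ~s) | (~q | r), v   [<>-rule on 4: fresh world v, uRv]
15. ~(q -> ~s), v   [~<>-rule on 6 via uRv]
16. q, v   [~->-rule on 15]
17. s, v   [~->-rule on 15]
18. ~(~q | r), v   [~<>-rule on 7 via uRv]
19. ~r, v   [~|-rule on 18]
20. ~q | r, v   [|-rule on 14 (branches; this branch)]
21. r, v   [|-rule on 20 (branches; this branch)]
Accessibility: uRu, uRv, vRu, vRv
Branch closes: r and ~r both at v.
(One branch shown.) All branches close.

No, unsatisfiable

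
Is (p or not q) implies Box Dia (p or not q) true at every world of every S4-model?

Not valid

Tableau for the negation not ((p or not q) implies Box Dia (p or not q)):
1. not ((p or not q) implies Box Dia (p or not q)), 0
2. p or not q, 0
3. not Box Dia (p or not q), 0
4. not q, 0
5. not Dia (p or not q), 1
6. not (p or not q), 1
7. not p, 1
8. q, 1
Accessibility: 0R0, 0R1, 1R1
The negation has an open branch (countermodel exists).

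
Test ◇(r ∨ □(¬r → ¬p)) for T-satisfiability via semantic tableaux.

1. ◇(r ∨ □(¬r → ¬p)), u
2. r ∨ □(¬r → ¬p), v
3. □(¬r → ¬p), v
4. ¬r → ¬p, v
5. ¬p, v
Accessibility: uRu, uRv, vRv

Satisfiable (open branch found)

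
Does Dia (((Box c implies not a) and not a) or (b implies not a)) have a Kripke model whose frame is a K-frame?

Yes, satisfiable

1. Dia (((Box c implies not a) and not a) or (b implies not a)), 0
2. ((Box c implies not a) and not a) or (b implies not a), 1
3. b implies not a, 1
4. not a, 1
Accessibility: 0R1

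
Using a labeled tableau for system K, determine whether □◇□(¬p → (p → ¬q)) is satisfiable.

1. □◇□(¬p → (p → ¬q)), u

Yes, satisfiable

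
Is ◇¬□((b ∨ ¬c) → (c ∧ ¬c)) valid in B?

Tableau for the negation ¬◇¬□((b ∨ ¬c) → (c ∧ ¬c)):
1. ¬◇¬□((b ∨ ¬c) → (c ∧ ¬c)), w0
2. □((b ∨ ¬c) → (c ∧ ¬c)), w0   [¬◇-rule on 1 via w0Rw0]
3. (b ∨ ¬c) → (c ∧ ¬c), w0   [□-rule on 2 via w0Rw0]
4. ¬(b ∨ ¬c), w0   [→-rule on 3 (branches; this branch)]
5. ¬b, w0   [¬∨-rule on 4]
6. c, w0   [¬∨-rule on 4]
Accessibility: w0Rw0
The negation has an open branch (countermodel exists).

Not valid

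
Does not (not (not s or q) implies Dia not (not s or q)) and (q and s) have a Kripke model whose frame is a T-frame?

1. not (not (not s or q) implies Dia not (not s or q)) and (q and s), w0
2. not (not (not s or q) implies Dia not (not s or q)), w0
3. q and s, w0
4. not (not s or q), w0
5. not Dia not (not s or q), w0
6. q, w0
7. s, w0
8. not q, w0
Accessibility: w0Rw0
Branch closes: q and not q both at w0.
All branches of the tableau close; one closing branch shown above.

Unsatisfiable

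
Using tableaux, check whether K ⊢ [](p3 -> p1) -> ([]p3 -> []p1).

Tableau for the negation ~([](p3 -> p1) -> ([]p3 -> []p1)):
1. ~([](p3 -> p1) -> ([]p3 -> []p1)), w0
2. [](p3 -> p1), w0   [~->-rule on 1]
3. ~([]p3 -> []p1), w0   [~->-rule on 1]
4. []p3, w0   [~->-rule on 3]
5. ~[]p1, w0   [~->-rule on 3]
6. ~p1, w1   [~[]-rule on 5: fresh world w1, w0Rw1]
7. p3 -> p1, w1   [[]-rule on 2 via w0Rw1]
8. p3, w1   [[]-rule on 4 via w0Rw1]
9. p1, w1   [->-rule on 7 (branches; this branch)]
Accessibility: w0Rw1
Branch closes: p1 and ~p1 both at w1.
Every branch of the negation's tableau closes; the branch above is one of them.

Valid in K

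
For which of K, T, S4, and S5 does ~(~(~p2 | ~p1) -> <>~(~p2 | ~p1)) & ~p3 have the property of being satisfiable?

K

K-tableau for the formula:
1. ~(~(~p2 | ~p1) -> <>~(~p2 | ~p1)) & ~p3, 0
2. ~(~(~p2 | ~p1) -> <>~(~p2 | ~p1)), 0   [&-rule on 1]
3. ~p3, 0   [&-rule on 1]
4. ~(~p2 | ~p1), 0   [~->-rule on 2]
5. ~<>~(~p2 | ~p1), 0   [~->-rule on 2]
6. p2, 0   [~|-rule on 4]
7. p1, 0   [~|-rule on 4]
Complete open branch: satisfiable in K.
T-tableau for the formula:
1. ~(~(~p2 | ~p1) -> <>~(~p2 | ~p1)) & ~p3, 0
2. ~(~(~p2 | ~p1) -> <>~(~p2 | ~p1)), 0   [&-rule on 1]
3. ~p3, 0   [&-rule on 1]
4. ~(~p2 | ~p1), 0   [~->-rule on 2]
5. ~<>~(~p2 | ~p1), 0   [~->-rule on 2]
6. p2, 0   [~|-rule on 4]
7. p1, 0   [~|-rule on 4]
8. ~p2 | ~p1, 0   [~<>-rule on 5 via 0R0]
9. ~p1, 0   [|-rule on 8 (branches; this branch)]
Accessibility: 0R0
Branch closes: p1 and ~p1 both at 0.
Every branch closes (one shown): unsatisfiable in T, hence also in S4, S5 (every S4/S5-frame is a T-frame).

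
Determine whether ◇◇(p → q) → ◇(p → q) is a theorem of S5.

Tableau for the negation ¬(◇◇(p → q) → ◇(p → q)):
1. ¬(◇◇(p → q) → ◇(p → q)), w0
2. ◇◇(p → q), w0   [¬→-rule on 1]
3. ¬◇(p → q), w0   [¬→-rule on 1]
4. ¬(p → q), w0   [¬◇-rule on 3 via w0Rw0]
5. p, w0   [¬→-rule on 4]
6. ¬q, w0   [¬→-rule on 4]
7. ◇(p → q), w1   [◇-rule on 2: fresh world w1, w0Rw1]
8. ¬(p → q), w1   [¬◇-rule on 3 via w0Rw1]
9. p, w1   [¬→-rule on 8]
10. ¬q, w1   [¬→-rule on 8]
11. p → q, w2   [◇-rule on 7: fresh world w2, w1Rw2]
12. ¬(p → q), w2   [¬◇-rule on 3 via w0Rw2]
13. p, w2   [¬→-rule on 12]
14. ¬q, w2   [¬→-rule on 12]
15. q, w2   [→-rule on 11 (branches; this branch)]
Accessibility: w0Rw0, w0Rw1, w0Rw2, w1Rw0, w1Rw1, w1Rw2, w2Rw0, w2Rw1, w2Rw2
Branch closes: q and ¬q both at w2.
All branches of the negation close; one closing branch shown above.

Valid in S5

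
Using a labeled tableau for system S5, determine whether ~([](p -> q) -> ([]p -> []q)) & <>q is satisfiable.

1. ~([](p -> q) -> ([]p -> []q)) & <>q, u
2. ~([](p -> q) -> ([]p -> []q)), u
3. <>q, u
4. [](p -> q), u
5. ~([]p -> []q), u
6. []p, u
7. ~[]q, u
8. p -> q, u
9. p, u
10. q, u
11. q, v
12. p -> q, v
13. p, v
14. ~q, w
15. p -> q, w
16. p, w
17. q, w
Accessibility: uRu, uRv, uRw, vRu, vRv, vRw, wRu, wRv, wRw
Branch closes: q and ~q both at w.
(One branch shown.) All branches close.

Unsatisfiable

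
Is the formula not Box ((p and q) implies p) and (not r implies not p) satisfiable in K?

Unsatisfiable

1. not Box ((p and q) implies p) and (not r implies not p), w0
2. not Box ((p and q) implies p), w0   [and-rule on 1]
3. not r implies not p, w0   [and-rule on 1]
4. not p, w0   [implies-rule on 3 (branches; this branch)]
5. not ((p and q) implies p), w1   [neg-Box-rule on 2: fresh world w1, w0Rw1]
6. p and q, w1   [neg-implies-rule on 5]
7. not p, w1   [neg-implies-rule on 5]
8. p, w1   [and-rule on 6]
9. q, w1   [and-rule on 6]
Accessibility: w0Rw1
Branch closes: p and not p both at w1.
All branches of the tableau close; one closing branch shown above.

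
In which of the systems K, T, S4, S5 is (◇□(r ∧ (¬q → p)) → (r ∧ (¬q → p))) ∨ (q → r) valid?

S5

S4-tableau for the negation ¬((◇□(r ∧ (¬q → p)) → (r ∧ (¬q → p))) ∨ (q → r)):
1. ¬((◇□(r ∧ (¬q → p)) → (r ∧ (¬q → p))) ∨ (q → r)), u
2. ¬(◇□(r ∧ (¬q → p)) → (r ∧ (¬q → p))), u
3. ¬(q → r), u
4. ◇□(r ∧ (¬q → p)), u
5. ¬(r ∧ (¬q → p)), u
6. q, u
7. ¬r, u
8. □(r ∧ (¬q → p)), v
9. r ∧ (¬q → p), v
10. r, v
11. ¬q → p, v
12. p, v
Accessibility: uRu, uRv, vRv
Complete open branch: countermodel on an S4-frame, so not valid in S4, nor in K, T (the same frame is also a K-frame and a T-frame).
S5-tableau for the negation ¬((◇□(r ∧ (¬q → p)) → (r ∧ (¬q → p))) ∨ (q → r)):
1. ¬((◇□(r ∧ (¬q → p)) → (r ∧ (¬q → p))) ∨ (q → r)), u
2. ¬(◇□(r ∧ (¬q → p)) → (r ∧ (¬q → p))), u
3. ¬(q → r), u
4. ◇□(r ∧ (¬q → p)), u
5. ¬(r ∧ (¬q → p)), u
6. q, u
7. ¬r, u
8. □(r ∧ (¬q → p)), v
9. r ∧ (¬q → p), u
10. r, u
11. ¬q → p, u
Accessibility: uRu, uRv, vRu, vRv
Branch closes: r and ¬r both at u.
Every branch closes (one shown): valid in S5.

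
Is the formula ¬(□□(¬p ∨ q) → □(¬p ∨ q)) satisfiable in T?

Unsatisfiable

1. ¬(□□(¬p ∨ q) → □(¬p ∨ q)), u
2. □□(¬p ∨ q), u
3. ¬□(¬p ∨ q), u
4. □(¬p ∨ q), u
5. ¬p ∨ q, u
6. q, u
7. ¬(¬p ∨ q), v
8. p, v
9. ¬q, v
10. □(¬p ∨ q), v
11. ¬p ∨ q, v
12. q, v
Accessibility: uRu, uRv, vRv
Branch closes: q and ¬q both at v.
(One branch shown.) All branches close.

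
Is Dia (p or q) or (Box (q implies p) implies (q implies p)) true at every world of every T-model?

Tableau for the negation not (Dia (p or q) or (Box (q implies p) implies (q implies p))):
1. not (Dia (p or q) or (Box (q implies p) implies (q implies p))), u
2. not Dia (p or q), u
3. not (Box (q implies p) implies (q implies p)), u
4. Box (q implies p), u
5. not (q implies p), u
6. q, u
7. not p, u
8. not (p or q), u
9. not q, u
Accessibility: uRu
Branch closes: q and not q both at u.
Every branch of the negation's tableau closes; the branch above is one of them.

Valid in T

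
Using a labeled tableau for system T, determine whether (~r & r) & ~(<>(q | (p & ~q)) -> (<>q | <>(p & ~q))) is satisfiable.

1. (~r & r) & ~(<>(q | (p & ~q)) -> (<>q | <>(p & ~q))), 0
2. ~r & r, 0
3. ~(<>(q | (p & ~q)) -> (<>q | <>(p & ~q))), 0
4. ~r, 0
5. r, 0
Accessibility: 0R0
Branch closes: r and ~r both at 0.
All branches of the tableau close; one closing branch shown above.

Unsatisfiable (every branch closes)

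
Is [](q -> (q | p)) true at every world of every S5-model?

Valid

Tableau for the negation ~[](q -> (q | p)):
1. ~[](q -> (q | p)), w0
2. ~(q -> (q | p)), w1   [~[]-rule on 1: fresh world w1, w0Rw1]
3. q, w1   [~->-rule on 2]
4. ~(q | p), w1   [~->-rule on 2]
5. ~q, w1   [~|-rule on 4]
6. ~p, w1   [~|-rule on 4]
Accessibility: w0Rw0, w0Rw1, w1Rw0, w1Rw1
Branch closes: q and ~q both at w1.
Every branch of the negation's tableau closes; the branch above is one of them.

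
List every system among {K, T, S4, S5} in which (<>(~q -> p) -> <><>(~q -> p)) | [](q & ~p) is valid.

T-tableau for the negation ~((<>(~q -> p) -> <><>(~q -> p)) | [](q & ~p)):
1. ~((<>(~q -> p) -> <><>(~q -> p)) | [](q & ~p)), w0
2. ~(<>(~q -> p) -> <><>(~q -> p)), w0   [~|-rule on 1]
3. ~[](q & ~p), w0   [~|-rule on 1]
4. <>(~q -> p), w0   [~->-rule on 2]
5. ~<><>(~q -> p), w0   [~->-rule on 2]
6. ~<>(~q -> p), w0   [~<>-rule on 5 via w0Rw0]
7. ~(~q -> p), w0   [~<>-rule on 6 via w0Rw0]
8. ~q, w0   [~->-rule on 7]
9. ~p, w0   [~->-rule on 7]
10. ~(q & ~p), w1   [~[]-rule on 3: fresh world w1, w0Rw1]
11. ~<>(~q -> p), w1   [~<>-rule on 5 via w0Rw1]
12. ~(~q -> p), w1   [~<>-rule on 6 via w0Rw1]
13. ~q, w1   [~->-rule on 12]
14. ~p, w1   [~->-rule on 12]
15. ~q -> p, w2   [<>-rule on 4: fresh world w2, w0Rw2]
16. ~<>(~q -> p), w2   [~<>-rule on 5 via w0Rw2]
17. ~(~q -> p), w2   [~<>-rule on 6 via w0Rw2]
18. ~q, w2   [~->-rule on 17]
19. ~p, w2   [~->-rule on 17]
20. p, w2   [->-rule on 15 (branches; this branch)]
Accessibility: w0Rw0, w0Rw1, w0Rw2, w1Rw1, w2Rw2
Branch closes: p and ~p both at w2.
Every branch closes (one shown): valid in T, hence also in S4, S5 (every theorem of T is a theorem of S4 and S5).
K-tableau for the negation ~((<>(~q -> p) -> <><>(~q -> p)) | [](q & ~p)):
1. ~((<>(~q -> p) -> <><>(~q -> p)) | [](q & ~p)), w0
2. ~(<>(~q -> p) -> <><>(~q -> p)), w0   [~|-rule on 1]
3. ~[](q & ~p), w0   [~|-rule on 1]
4. <>(~q -> p), w0   [~->-rule on 2]
5. ~<><>(~q -> p), w0   [~->-rule on 2]
6. ~(q & ~p), w1   [~[]-rule on 3: fresh world w1, w0Rw1]
7. ~<>(~q -> p), w1   [~<>-rule on 5 via w0Rw1]
8. p, w1   [~&-rule on 6 (branches; this branch)]
9. ~q -> p, w2   [<>-rule on 4: fresh world w2, w0Rw2]
10. ~<>(~q -> p), w2   [~<>-rule on 5 via w0Rw2]
11. p, w2   [->-rule on 9 (branches; this branch)]
Accessibility: w0Rw1, w0Rw2
Complete open branch: countermodel on a K-frame, so not valid in K.

T, S4, S5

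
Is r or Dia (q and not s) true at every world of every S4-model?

No, not valid

Tableau for the negation not (r or Dia (q and not s)):
1. not (r or Dia (q and not s)), 0
2. not r, 0   [neg-or-rule on 1]
3. not Dia (q and not s), 0   [neg-or-rule on 1]
4. not (q and not s), 0   [neg-Dia-rule on 3 via 0R0]
5. s, 0   [neg-and-rule on 4 (branches; this branch)]
Accessibility: 0R0
The negation has an open branch (countermodel exists).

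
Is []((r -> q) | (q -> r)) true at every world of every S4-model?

Valid in S4

Tableau for the negation ~[]((r -> q) | (q -> r)):
1. ~[]((r -> q) | (q -> r)), 0
2. ~((r -> q) | (q -> r)), 1   [~[]-rule on 1: fresh world 1, 0R1]
3. ~(r -> q), 1   [~|-rule on 2]
4. ~(q -> r), 1   [~|-rule on 2]
5. r, 1   [~->-rule on 3]
6. ~q, 1   [~->-rule on 3]
7. q, 1   [~->-rule on 4]
8. ~r, 1   [~->-rule on 4]
Accessibility: 0R0, 0R1, 1R1
Branch closes: q and ~q both at 1.
All branches of the negation close; one closing branch shown above.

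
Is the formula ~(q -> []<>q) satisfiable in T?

1. ~(q -> []<>q), u
2. q, u
3. ~[]<>q, u
4. ~<>q, v
5. ~q, v
Accessibility: uRu, uRv, vRv

Satisfiable (open branch found)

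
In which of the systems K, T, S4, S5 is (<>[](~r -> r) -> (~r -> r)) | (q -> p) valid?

S5

S4-tableau for the negation ~((<>[](~r -> r) -> (~r -> r)) | (q -> p)):
1. ~((<>[](~r -> r) -> (~r -> r)) | (q -> p)), 0
2. ~(<>[](~r -> r) -> (~r -> r)), 0
3. ~(q -> p), 0
4. <>[](~r -> r), 0
5. ~(~r -> r), 0
6. q, 0
7. ~p, 0
8. ~r, 0
9. [](~r -> r), 1
10. ~r -> r, 1
11. r, 1
Accessibility: 0R0, 0R1, 1R1
Complete open branch: countermodel on an S4-frame, so not valid in S4, nor in K, T (the same frame is also a K-frame and a T-frame).
S5-tableau for the negation ~((<>[](~r -> r) -> (~r -> r)) | (q -> p)):
1. ~((<>[](~r -> r) -> (~r -> r)) | (q -> p)), 0
2. ~(<>[](~r -> r) -> (~r -> r)), 0
3. ~(q -> p), 0
4. <>[](~r -> r), 0
5. ~(~r -> r), 0
6. q, 0
7. ~p, 0
8. ~r, 0
9. [](~r -> r), 1
10. ~r -> r, 0
11. ~r -> r, 1
12. r, 0
Accessibility: 0R0, 0R1, 1R0, 1R1
Branch closes: r and ~r both at 0.
Every branch closes (one shown): valid in S5.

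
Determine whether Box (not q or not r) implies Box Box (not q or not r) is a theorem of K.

Tableau for the negation not (Box (not q or not r) implies Box Box (not q or not r)):
1. not (Box (not q or not r) implies Box Box (not q or not r)), w0
2. Box (not q or not r), w0
3. not Box Box (not q or not r), w0
4. not Box (not q or not r), w1
5. not q or not r, w1
6. not r, w1
7. not (not q or not r), w2
8. q, w2
9. r, w2
Accessibility: w0Rw1, w1Rw2
The negation has an open branch (countermodel exists).

Not valid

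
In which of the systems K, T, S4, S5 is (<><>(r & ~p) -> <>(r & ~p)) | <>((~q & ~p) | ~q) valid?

S4, S5

S4-tableau for the negation ~((<><>(r & ~p) -> <>(r & ~p)) | <>((~q & ~p) | ~q)):
1. ~((<><>(r & ~p) -> <>(r & ~p)) | <>((~q & ~p) | ~q)), w0
2. ~(<><>(r & ~p) -> <>(r & ~p)), w0   [~|-rule on 1]
3. ~<>((~q & ~p) | ~q), w0   [~|-rule on 1]
4. <><>(r & ~p), w0   [~->-rule on 2]
5. ~<>(r & ~p), w0   [~->-rule on 2]
6. ~((~q & ~p) | ~q), w0   [~<>-rule on 3 via w0Rw0]
7. ~(~q & ~p), w0   [~|-rule on 6]
8. q, w0   [~|-rule on 6]
9. ~(r & ~p), w0   [~<>-rule on 5 via w0Rw0]
10. p, w0   [~&-rule on 7 (branches; this branch)]
11. <>(r & ~p), w1   [<>-rule on 4: fresh world w1, w0Rw1]
12. ~((~q & ~p) | ~q), w1   [~<>-rule on 3 via w0Rw1]
13. ~(~q & ~p), w1   [~|-rule on 12]
14. q, w1   [~|-rule on 12]
15. ~(r & ~p), w1   [~<>-rule on 5 via w0Rw1]
16. p, w1   [~&-rule on 13 (branches; this branch)]
17. r & ~p, w2   [<>-rule on 11: fresh world w2, w1Rw2]
18. r, w2   [&-rule on 17]
19. ~p, w2   [&-rule on 17]
20. ~((~q & ~p) | ~q), w2   [~<>-rule on 3 via w0Rw2]
21. ~(~q & ~p), w2   [~|-rule on 20]
22. q, w2   [~|-rule on 20]
23. ~(r & ~p), w2   [~<>-rule on 5 via w0Rw2]
24. p, w2   [~&-rule on 23 (branches; this branch)]
Accessibility: w0Rw0, w0Rw1, w0Rw2, w1Rw1, w1Rw2, w2Rw2
Branch closes: p and ~p both at w2.
Every branch closes (one shown): valid in S4, hence also in S5 (every theorem of S4 is a theorem of S5).
T-tableau for the negation ~((<><>(r & ~p) -> <>(r & ~p)) | <>((~q & ~p) | ~q)):
1. ~((<><>(r & ~p) -> <>(r & ~p)) | <>((~q & ~p) | ~q)), w0
2. ~(<><>(r & ~p) -> <>(r & ~p)), w0   [~|-rule on 1]
3. ~<>((~q & ~p) | ~q), w0   [~|-rule on 1]
4. <><>(r & ~p), w0   [~->-rule on 2]
5. ~<>(r & ~p), w0   [~->-rule on 2]
6. ~((~q & ~p) | ~q), w0   [~<>-rule on 3 via w0Rw0]
7. ~(~q & ~p), w0   [~|-rule on 6]
8. q, w0   [~|-rule on 6]
9. ~(r & ~p), w0   [~<>-rule on 5 via w0Rw0]
10. p, w0   [~&-rule on 7 (branches; this branch)]
11. <>(r & ~p), w1   [<>-rule on 4: fresh world w1, w0Rw1]
12. ~((~q & ~p) | ~q), w1   [~<>-rule on 3 via w0Rw1]
13. ~(~q & ~p), w1   [~|-rule on 12]
14. q, w1   [~|-rule on 12]
15. ~(r & ~p), w1   [~<>-rule on 5 via w0Rw1]
16. p, w1   [~&-rule on 13 (branches; this branch)]
17. r & ~p, w2   [<>-rule on 11: fresh world w2, w1Rw2]
18. r, w2   [&-rule on 17]
19. ~p, w2   [&-rule on 17]
Accessibility: w0Rw0, w0Rw1, w1Rw1, w1Rw2, w2Rw2
Complete open branch: countermodel on a T-frame, so not valid in T, nor in K (the same frame is also a K-frame).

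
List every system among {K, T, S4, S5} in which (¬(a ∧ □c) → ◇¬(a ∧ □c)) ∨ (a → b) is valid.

T, S4, S5

K-tableau for the negation ¬((¬(a ∧ □c) → ◇¬(a ∧ □c)) ∨ (a → b)):
1. ¬((¬(a ∧ □c) → ◇¬(a ∧ □c)) ∨ (a → b)), w0
2. ¬(¬(a ∧ □c) → ◇¬(a ∧ □c)), w0
3. ¬(a → b), w0
4. ¬(a ∧ □c), w0
5. ¬◇¬(a ∧ □c), w0
6. a, w0
7. ¬b, w0
8. ¬□c, w0
9. ¬c, w1
10. a ∧ □c, w1
11. a, w1
12. □c, w1
Accessibility: w0Rw1
Complete open branch: countermodel on a K-frame, so not valid in K.
T-tableau for the negation ¬((¬(a ∧ □c) → ◇¬(a ∧ □c)) ∨ (a → b)):
1. ¬((¬(a ∧ □c) → ◇¬(a ∧ □c)) ∨ (a → b)), w0
2. ¬(¬(a ∧ □c) → ◇¬(a ∧ □c)), w0
3. ¬(a → b), w0
4. ¬(a ∧ □c), w0
5. ¬◇¬(a ∧ □c), w0
6. a, w0
7. ¬b, w0
8. a ∧ □c, w0
9. □c, w0
10. c, w0
11. ¬□c, w0
12. ¬c, w1
13. a ∧ □c, w1
14. a, w1
15. □c, w1
16. c, w1
Accessibility: w0Rw0, w0Rw1, w1Rw1
Branch closes: c and ¬c both at w1.
Every branch closes (one shown): valid in T, hence also in S4, S5 (every theorem of T is a theorem of S4 and S5).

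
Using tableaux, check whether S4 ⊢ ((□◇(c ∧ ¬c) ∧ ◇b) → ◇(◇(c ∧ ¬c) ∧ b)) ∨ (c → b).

Valid in S4

Tableau for the negation ¬(((□◇(c ∧ ¬c) ∧ ◇b) → ◇(◇(c ∧ ¬c) ∧ b)) ∨ (c → b)):
1. ¬(((□◇(c ∧ ¬c) ∧ ◇b) → ◇(◇(c ∧ ¬c) ∧ b)) ∨ (c → b)), 0
2. ¬((□◇(c ∧ ¬c) ∧ ◇b) → ◇(◇(c ∧ ¬c) ∧ b)), 0
3. ¬(c → b), 0
4. □◇(c ∧ ¬c) ∧ ◇b, 0
5. ¬◇(◇(c ∧ ¬c) ∧ b), 0
6. c, 0
7. ¬b, 0
8. □◇(c ∧ ¬c), 0
9. ◇b, 0
10. ¬(◇(c ∧ ¬c) ∧ b), 0
11. ◇(c ∧ ¬c), 0
12. ¬◇(c ∧ ¬c), 0
13. ¬(c ∧ ¬c), 0
14. b, 1
15. ¬(◇(c ∧ ¬c) ∧ b), 1
16. ◇(c ∧ ¬c), 1
17. ¬(c ∧ ¬c), 1
18. ¬◇(c ∧ ¬c), 1
19. c, 1
20. c ∧ ¬c, 2
21. c, 2
22. ¬c, 2
Accessibility: 0R0, 0R1, 0R2, 1R1, 2R2
Branch closes: c and ¬c both at 2.
All branches of the negation close; one closing branch shown above.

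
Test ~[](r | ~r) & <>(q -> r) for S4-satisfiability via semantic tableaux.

No, unsatisfiable

1. ~[](r | ~r) & <>(q -> r), u
2. ~[](r | ~r), u   [&-rule on 1]
3. <>(q -> r), u   [&-rule on 1]
4. ~(r | ~r), v   [~[]-rule on 2: fresh world v, uRv]
5. ~r, v   [~|-rule on 4]
6. r, v   [~|-rule on 4]
Accessibility: uRu, uRv, vRv
Branch closes: r and ~r both at v.
Every branch closes; the branch above is one of them.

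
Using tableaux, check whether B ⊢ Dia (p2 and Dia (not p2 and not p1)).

Invalid (countermodel exists)

Tableau for the negation not Dia (p2 and Dia (not p2 and not p1)):
1. not Dia (p2 and Dia (not p2 and not p1)), u
2. not (p2 and Dia (not p2 and not p1)), u
3. not Dia (not p2 and not p1), u
4. not (not p2 and not p1), u
5. p1, u
Accessibility: uRu
The negation has an open branch (countermodel exists).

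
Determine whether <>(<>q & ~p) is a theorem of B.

Not valid

Tableau for the negation ~<>(<>q & ~p):
1. ~<>(<>q & ~p), 0
2. ~(<>q & ~p), 0
3. p, 0
Accessibility: 0R0
The negation has an open branch (countermodel exists).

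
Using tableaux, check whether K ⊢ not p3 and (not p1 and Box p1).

Tableau for the negation not (not p3 and (not p1 and Box p1)):
1. not (not p3 and (not p1 and Box p1)), w0
2. not (not p1 and Box p1), w0   [neg-and-rule on 1 (branches; this branch)]
3. not Box p1, w0   [neg-and-rule on 2 (branches; this branch)]
4. not p1, w1   [neg-Box-rule on 3: fresh world w1, w0Rw1]
Accessibility: w0Rw1
The negation has an open branch (countermodel exists).

Not valid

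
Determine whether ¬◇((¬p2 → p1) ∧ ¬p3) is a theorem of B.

Tableau for the negation ◇((¬p2 → p1) ∧ ¬p3):
1. ◇((¬p2 → p1) ∧ ¬p3), 0
2. (¬p2 → p1) ∧ ¬p3, 1
3. ¬p2 → p1, 1
4. ¬p3, 1
5. p1, 1
Accessibility: 0R0, 0R1, 1R0, 1R1
The negation has an open branch (countermodel exists).

Invalid (countermodel exists)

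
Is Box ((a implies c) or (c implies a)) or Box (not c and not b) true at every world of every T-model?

Valid

Tableau for the negation not (Box ((a implies c) or (c implies a)) or Box (not c and not b)):
1. not (Box ((a implies c) or (c implies a)) or Box (not c and not b)), u
2. not Box ((a implies c) or (c implies a)), u
3. not Box (not c and not b), u
4. not ((a implies c) or (c implies a)), v
5. not (a implies c), v
6. not (c implies a), v
7. a, v
8. not c, v
9. c, v
10. not a, v
Accessibility: uRu, uRv, vRv
Branch closes: c and not c both at v.
All branches of the negation close; one closing branch shown above.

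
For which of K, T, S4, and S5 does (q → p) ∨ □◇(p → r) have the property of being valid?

S5

S4-tableau for the negation ¬((q → p) ∨ □◇(p → r)):
1. ¬((q → p) ∨ □◇(p → r)), w0
2. ¬(q → p), w0
3. ¬□◇(p → r), w0
4. q, w0
5. ¬p, w0
6. ¬◇(p → r), w1
7. ¬(p → r), w1
8. p, w1
9. ¬r, w1
Accessibility: w0Rw0, w0Rw1, w1Rw1
Complete open branch: countermodel on an S4-frame, so not valid in S4, nor in K, T (the same frame is also a K-frame and a T-frame).
S5-tableau for the negation ¬((q → p) ∨ □◇(p → r)):
1. ¬((q → p) ∨ □◇(p → r)), w0
2. ¬(q → p), w0
3. ¬□◇(p → r), w0
4. q, w0
5. ¬p, w0
6. ¬◇(p → r), w1
7. ¬(p → r), w0
8. p, w0
9. ¬r, w0
Accessibility: w0Rw0, w0Rw1, w1Rw0, w1Rw1
Branch closes: p and ¬p both at w0.
Every branch closes (one shown): valid in S5.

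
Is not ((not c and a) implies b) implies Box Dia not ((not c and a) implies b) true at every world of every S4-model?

Tableau for the negation not (not ((not c and a) implies b) implies Box Dia not ((not c and a) implies b)):
1. not (not ((not c and a) implies b) implies Box Dia not ((not c and a) implies b)), 0
2. not ((not c and a) implies b), 0   [neg-implies-rule on 1]
3. not Box Dia not ((not c and a) implies b), 0   [neg-implies-rule on 1]
4. not c and a, 0   [neg-implies-rule on 2]
5. not b, 0   [neg-implies-rule on 2]
6. not c, 0   [and-rule on 4]
7. a, 0   [and-rule on 4]
8. not Dia not ((not c and a) implies b), 1   [neg-Box-rule on 3: fresh world 1, 0R1]
9. (not c and a) implies b, 1   [neg-Dia-rule on 8 via 1R1]
10. b, 1   [implies-rule on 9 (branches; this branch)]
Accessibility: 0R0, 0R1, 1R1
The negation has an open branch (countermodel exists).

No, not valid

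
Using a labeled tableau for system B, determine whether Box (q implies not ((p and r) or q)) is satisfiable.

Yes, satisfiable

1. Box (q implies not ((p and r) or q)), u
2. q implies not ((p and r) or q), u
3. not ((p and r) or q), u
4. not (p and r), u
5. not q, u
6. not r, u
Accessibility: uRu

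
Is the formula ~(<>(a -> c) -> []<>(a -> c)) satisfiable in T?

Satisfiable (open branch found)

1. ~(<>(a -> c) -> []<>(a -> c)), u
2. <>(a -> c), u
3. ~[]<>(a -> c), u
4. a -> c, v
5. c, v
6. ~<>(a -> c), w
7. ~(a -> c), w
8. a, w
9. ~c, w
Accessibility: uRu, uRv, uRw, vRv, wRw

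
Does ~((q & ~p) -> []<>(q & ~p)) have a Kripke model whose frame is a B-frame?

1. ~((q & ~p) -> []<>(q & ~p)), 0
2. q & ~p, 0   [~->-rule on 1]
3. ~[]<>(q & ~p), 0   [~->-rule on 1]
4. q, 0   [&-rule on 2]
5. ~p, 0   [&-rule on 2]
6. ~<>(q & ~p), 1   [~[]-rule on 3: fresh world 1, 0R1]
7. ~(q & ~p), 0   [~<>-rule on 6 via 1R0]
8. ~(q & ~p), 1   [~<>-rule on 6 via 1R1]
9. p, 0   [~&-rule on 7 (branches; this branch)]
Accessibility: 0R0, 0R1, 1R0, 1R1
Branch closes: p and ~p both at 0.
All branches of the tableau close; one closing branch shown above.

Unsatisfiable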